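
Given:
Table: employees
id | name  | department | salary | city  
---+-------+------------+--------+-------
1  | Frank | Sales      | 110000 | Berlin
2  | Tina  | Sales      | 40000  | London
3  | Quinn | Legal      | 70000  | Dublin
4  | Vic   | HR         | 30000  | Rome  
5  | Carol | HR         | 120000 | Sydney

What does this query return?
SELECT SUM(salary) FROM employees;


SUM(salary) = 110000 + 40000 + 70000 + 30000 + 120000 = 370000

370000


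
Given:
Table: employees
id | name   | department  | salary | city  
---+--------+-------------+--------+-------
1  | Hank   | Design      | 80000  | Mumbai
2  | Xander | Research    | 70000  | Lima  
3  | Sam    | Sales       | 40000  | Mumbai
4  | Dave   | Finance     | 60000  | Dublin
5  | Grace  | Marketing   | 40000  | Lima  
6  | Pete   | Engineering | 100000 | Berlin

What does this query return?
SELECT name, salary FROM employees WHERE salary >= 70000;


Filtering: salary >= 70000
Matching: 3 rows

3 rows:
Hank, 80000
Xander, 70000
Pete, 100000


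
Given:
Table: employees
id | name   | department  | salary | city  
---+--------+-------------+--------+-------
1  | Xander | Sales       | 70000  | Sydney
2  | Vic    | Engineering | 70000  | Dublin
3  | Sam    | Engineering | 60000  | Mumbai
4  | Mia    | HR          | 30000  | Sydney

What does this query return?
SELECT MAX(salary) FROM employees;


Salaries: 70000, 70000, 60000, 30000
MAX = 70000

70000


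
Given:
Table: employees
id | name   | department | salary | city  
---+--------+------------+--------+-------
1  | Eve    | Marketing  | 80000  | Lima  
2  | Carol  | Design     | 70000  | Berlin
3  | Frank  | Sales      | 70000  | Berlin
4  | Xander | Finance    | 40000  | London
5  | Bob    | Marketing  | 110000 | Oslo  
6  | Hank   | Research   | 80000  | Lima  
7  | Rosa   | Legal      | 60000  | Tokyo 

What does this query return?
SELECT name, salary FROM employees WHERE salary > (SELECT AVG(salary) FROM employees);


Subquery: AVG(salary) = 72857.14
Filtering: salary > 72857.14
  Eve (80000) -> MATCH
  Bob (110000) -> MATCH
  Hank (80000) -> MATCH


3 rows:
Eve, 80000
Bob, 110000
Hank, 80000


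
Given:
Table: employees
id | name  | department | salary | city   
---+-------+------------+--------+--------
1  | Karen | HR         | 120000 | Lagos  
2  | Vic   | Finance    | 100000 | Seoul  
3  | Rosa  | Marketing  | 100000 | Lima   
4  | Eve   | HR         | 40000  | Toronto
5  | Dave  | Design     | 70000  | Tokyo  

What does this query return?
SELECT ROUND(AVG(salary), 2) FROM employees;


SUM(salary) = 430000
COUNT = 5
ROUND(AVG, 2) = ROUND(430000 / 5, 2) = 86000.0

86000.0


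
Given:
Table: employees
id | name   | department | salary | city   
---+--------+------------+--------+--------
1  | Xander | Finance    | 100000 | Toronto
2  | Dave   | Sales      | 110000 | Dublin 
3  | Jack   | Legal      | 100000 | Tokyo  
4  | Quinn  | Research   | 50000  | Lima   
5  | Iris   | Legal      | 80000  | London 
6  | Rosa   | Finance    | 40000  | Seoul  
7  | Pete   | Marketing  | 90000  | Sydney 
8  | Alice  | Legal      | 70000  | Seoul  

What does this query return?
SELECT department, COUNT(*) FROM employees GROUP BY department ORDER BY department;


Assigning each row to its department group:
  Xander -> Finance
  Dave -> Sales
  Jack -> Legal
  Quinn -> Research
  Iris -> Legal
  Rosa -> Finance
  Pete -> Marketing
  Alice -> Legal


5 groups:
Finance, 2
Legal, 3
Marketing, 1
Research, 1
Sales, 1


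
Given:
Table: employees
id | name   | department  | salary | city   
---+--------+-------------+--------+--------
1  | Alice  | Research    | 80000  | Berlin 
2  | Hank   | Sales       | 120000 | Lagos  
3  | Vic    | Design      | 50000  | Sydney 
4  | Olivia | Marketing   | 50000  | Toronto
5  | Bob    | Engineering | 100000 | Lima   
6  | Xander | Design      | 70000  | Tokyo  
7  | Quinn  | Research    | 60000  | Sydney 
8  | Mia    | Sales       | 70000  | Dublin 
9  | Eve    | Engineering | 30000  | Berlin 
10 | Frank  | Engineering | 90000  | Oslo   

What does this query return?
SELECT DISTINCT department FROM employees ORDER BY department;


All 'department' values (row order): Research, Sales, Design, Marketing, Engineering, Design, Research, Sales, Engineering, Engineering
Removing duplicates leaves 5 unique value(s).

5 values:
Design
Engineering
Marketing
Research
Sales


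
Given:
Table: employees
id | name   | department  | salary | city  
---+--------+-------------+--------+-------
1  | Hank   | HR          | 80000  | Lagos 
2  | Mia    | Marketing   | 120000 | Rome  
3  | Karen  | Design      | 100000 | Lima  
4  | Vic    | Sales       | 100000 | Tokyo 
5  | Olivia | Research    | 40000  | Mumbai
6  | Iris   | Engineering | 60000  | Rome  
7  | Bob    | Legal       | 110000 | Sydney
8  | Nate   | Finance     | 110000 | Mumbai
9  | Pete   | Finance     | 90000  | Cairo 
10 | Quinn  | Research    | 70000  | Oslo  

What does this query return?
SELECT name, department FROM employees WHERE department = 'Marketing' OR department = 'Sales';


Filtering: department = 'Marketing' OR 'Sales'
Matching: 2 rows

2 rows:
Mia, Marketing
Vic, Sales


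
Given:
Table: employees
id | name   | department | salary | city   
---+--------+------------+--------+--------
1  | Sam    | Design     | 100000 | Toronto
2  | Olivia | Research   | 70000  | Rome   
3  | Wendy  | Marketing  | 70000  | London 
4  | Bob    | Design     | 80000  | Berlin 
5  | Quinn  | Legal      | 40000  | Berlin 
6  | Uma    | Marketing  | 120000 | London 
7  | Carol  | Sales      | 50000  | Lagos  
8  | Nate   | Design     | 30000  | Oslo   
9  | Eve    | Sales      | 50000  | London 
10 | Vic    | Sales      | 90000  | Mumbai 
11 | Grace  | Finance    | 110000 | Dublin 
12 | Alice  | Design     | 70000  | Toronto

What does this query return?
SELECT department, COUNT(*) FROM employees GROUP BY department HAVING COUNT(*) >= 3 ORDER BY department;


Groups with count >= 3:
  Design: 4 -> PASS
  Sales: 3 -> PASS
  Finance: 1 -> filtered out
  Legal: 1 -> filtered out
  Marketing: 2 -> filtered out
  Research: 1 -> filtered out


2 groups:
Design, 4
Sales, 3


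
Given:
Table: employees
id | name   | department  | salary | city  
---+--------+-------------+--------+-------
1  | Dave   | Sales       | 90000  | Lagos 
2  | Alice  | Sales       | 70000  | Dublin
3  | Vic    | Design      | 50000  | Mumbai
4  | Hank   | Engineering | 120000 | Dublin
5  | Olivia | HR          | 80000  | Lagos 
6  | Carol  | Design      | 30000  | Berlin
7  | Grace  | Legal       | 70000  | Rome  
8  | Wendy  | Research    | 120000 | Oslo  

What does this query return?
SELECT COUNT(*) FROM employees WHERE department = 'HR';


Counting rows where department = 'HR'
  Olivia -> MATCH


1


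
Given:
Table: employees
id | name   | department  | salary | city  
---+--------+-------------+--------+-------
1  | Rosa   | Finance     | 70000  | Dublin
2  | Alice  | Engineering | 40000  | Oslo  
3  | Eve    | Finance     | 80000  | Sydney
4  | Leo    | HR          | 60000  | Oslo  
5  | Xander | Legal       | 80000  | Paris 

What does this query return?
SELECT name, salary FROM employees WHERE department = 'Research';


Filtering: department = 'Research'
Matching rows: 0

Empty result set (0 rows)


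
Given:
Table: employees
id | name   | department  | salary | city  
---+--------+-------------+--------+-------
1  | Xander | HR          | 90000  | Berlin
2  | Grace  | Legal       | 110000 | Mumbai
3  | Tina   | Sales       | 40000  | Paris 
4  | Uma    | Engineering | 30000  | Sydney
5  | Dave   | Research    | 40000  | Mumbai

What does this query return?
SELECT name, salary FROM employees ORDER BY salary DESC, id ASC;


Sorting by salary DESC, then id ASC for ties

5 rows:
Grace, 110000
Xander, 90000
Tina, 40000
Dave, 40000
Uma, 30000


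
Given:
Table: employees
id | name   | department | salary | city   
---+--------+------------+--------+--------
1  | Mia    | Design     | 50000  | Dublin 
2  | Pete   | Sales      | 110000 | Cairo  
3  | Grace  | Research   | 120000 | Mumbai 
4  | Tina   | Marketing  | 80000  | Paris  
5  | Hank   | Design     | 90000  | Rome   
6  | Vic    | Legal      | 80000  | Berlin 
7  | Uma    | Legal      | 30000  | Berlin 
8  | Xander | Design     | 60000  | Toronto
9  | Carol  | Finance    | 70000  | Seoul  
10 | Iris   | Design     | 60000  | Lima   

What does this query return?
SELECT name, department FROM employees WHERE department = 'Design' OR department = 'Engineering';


Filtering: department = 'Design' OR 'Engineering'
Matching: 4 rows

4 rows:
Mia, Design
Hank, Design
Xander, Design
Iris, Design


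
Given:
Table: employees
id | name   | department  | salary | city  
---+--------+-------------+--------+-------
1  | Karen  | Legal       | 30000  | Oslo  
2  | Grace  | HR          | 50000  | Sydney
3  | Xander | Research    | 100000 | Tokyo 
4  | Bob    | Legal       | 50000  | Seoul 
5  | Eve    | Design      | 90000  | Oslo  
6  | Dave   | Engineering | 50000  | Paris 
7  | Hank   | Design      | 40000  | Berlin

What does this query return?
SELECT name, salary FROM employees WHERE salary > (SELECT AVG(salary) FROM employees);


Subquery: AVG(salary) = 58571.43
Filtering: salary > 58571.43
  Xander (100000) -> MATCH
  Eve (90000) -> MATCH


2 rows:
Xander, 100000
Eve, 90000


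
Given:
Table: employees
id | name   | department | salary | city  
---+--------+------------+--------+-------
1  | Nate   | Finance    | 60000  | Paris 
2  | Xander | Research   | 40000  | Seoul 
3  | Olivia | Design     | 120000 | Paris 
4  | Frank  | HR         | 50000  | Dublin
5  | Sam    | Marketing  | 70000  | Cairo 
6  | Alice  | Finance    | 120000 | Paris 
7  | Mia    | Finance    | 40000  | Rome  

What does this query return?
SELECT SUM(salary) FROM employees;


SUM(salary) = 60000 + 40000 + 120000 + 50000 + 70000 + 120000 + 40000 = 500000

500000


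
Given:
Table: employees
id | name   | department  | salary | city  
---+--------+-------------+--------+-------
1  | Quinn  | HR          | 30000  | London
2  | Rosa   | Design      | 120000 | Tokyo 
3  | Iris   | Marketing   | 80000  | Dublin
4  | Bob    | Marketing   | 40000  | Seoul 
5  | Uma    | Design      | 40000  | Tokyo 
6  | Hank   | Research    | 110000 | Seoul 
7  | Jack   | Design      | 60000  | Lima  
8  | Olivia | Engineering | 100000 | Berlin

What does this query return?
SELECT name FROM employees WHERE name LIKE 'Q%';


LIKE 'Q%' matches names starting with 'Q'
Matching: 1

1 rows:
Quinn


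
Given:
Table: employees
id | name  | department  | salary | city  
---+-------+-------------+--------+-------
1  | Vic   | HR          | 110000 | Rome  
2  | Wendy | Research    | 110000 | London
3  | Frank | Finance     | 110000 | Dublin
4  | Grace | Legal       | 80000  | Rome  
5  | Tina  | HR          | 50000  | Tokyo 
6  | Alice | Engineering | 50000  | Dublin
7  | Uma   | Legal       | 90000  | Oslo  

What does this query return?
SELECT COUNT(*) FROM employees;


COUNT(*) counts all rows

7


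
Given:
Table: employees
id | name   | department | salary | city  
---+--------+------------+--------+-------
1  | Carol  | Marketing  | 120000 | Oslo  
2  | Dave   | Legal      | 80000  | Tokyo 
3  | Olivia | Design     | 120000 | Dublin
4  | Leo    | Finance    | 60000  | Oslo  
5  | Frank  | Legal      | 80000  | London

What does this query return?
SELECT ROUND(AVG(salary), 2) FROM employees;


SUM(salary) = 460000
COUNT = 5
ROUND(AVG, 2) = ROUND(460000 / 5, 2) = 92000.0

92000.0


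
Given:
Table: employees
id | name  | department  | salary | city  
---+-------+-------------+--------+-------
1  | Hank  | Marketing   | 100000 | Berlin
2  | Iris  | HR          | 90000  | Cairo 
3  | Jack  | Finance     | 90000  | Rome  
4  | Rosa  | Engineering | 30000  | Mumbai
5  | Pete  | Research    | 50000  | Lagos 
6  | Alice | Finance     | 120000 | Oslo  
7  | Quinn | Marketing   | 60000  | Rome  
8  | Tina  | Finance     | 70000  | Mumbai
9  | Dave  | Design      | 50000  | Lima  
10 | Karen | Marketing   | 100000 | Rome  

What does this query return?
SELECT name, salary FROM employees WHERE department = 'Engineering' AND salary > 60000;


Filtering: department = 'Engineering' AND salary > 60000
Matching: 0 rows

Empty result set (0 rows)


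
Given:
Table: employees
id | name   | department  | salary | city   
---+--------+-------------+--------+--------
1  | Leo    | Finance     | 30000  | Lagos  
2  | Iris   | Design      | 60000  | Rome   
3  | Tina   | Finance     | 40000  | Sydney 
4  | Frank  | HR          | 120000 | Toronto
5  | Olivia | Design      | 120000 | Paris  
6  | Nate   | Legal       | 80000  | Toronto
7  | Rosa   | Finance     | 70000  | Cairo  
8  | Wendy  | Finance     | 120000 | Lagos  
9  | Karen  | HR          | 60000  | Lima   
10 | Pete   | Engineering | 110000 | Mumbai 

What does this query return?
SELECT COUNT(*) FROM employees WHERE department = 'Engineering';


Counting rows where department = 'Engineering'
  Pete -> MATCH


1


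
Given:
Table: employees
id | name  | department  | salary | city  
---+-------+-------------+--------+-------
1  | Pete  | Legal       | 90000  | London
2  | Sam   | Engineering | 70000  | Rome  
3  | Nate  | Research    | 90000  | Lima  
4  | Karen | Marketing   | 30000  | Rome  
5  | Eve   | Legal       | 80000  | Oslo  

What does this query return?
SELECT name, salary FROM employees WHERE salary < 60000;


Filtering: salary < 60000
Matching: 1 rows

1 rows:
Karen, 30000


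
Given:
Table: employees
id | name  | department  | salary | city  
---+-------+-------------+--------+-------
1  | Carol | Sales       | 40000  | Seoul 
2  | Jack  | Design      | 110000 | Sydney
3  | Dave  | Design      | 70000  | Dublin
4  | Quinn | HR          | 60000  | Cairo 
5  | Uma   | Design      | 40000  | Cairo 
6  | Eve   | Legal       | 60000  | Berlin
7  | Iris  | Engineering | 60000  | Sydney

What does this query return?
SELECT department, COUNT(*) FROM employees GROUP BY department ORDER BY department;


Assigning each row to its department group:
  Carol -> Sales
  Jack -> Design
  Dave -> Design
  Quinn -> HR
  Uma -> Design
  Eve -> Legal
  Iris -> Engineering


5 groups:
Design, 3
Engineering, 1
HR, 1
Legal, 1
Sales, 1


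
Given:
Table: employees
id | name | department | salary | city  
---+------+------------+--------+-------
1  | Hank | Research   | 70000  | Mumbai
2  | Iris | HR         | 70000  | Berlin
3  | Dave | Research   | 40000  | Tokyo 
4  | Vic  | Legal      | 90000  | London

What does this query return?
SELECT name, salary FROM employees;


Projecting columns: name, salary

4 rows:
Hank, 70000
Iris, 70000
Dave, 40000
Vic, 90000


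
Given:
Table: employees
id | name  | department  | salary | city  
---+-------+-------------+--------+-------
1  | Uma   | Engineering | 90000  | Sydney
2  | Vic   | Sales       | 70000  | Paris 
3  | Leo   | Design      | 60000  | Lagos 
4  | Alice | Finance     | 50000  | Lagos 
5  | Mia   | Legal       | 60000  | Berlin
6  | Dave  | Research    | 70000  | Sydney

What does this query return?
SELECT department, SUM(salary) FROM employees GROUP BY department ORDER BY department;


Summing salary within each department:
  Design: 60000 = 60000
  Engineering: 90000 = 90000
  Finance: 50000 = 50000
  Legal: 60000 = 60000
  Research: 70000 = 70000
  Sales: 70000 = 70000


6 groups:
Design, 60000
Engineering, 90000
Finance, 50000
Legal, 60000
Research, 70000
Sales, 70000


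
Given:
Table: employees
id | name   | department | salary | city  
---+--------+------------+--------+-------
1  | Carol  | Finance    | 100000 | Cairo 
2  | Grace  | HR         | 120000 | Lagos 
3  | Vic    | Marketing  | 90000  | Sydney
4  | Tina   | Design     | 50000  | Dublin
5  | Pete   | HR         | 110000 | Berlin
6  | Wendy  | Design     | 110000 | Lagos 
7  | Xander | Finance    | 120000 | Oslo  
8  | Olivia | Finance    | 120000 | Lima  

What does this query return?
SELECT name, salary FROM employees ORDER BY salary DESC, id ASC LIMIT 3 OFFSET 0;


Sort by salary DESC (id ASC tiebreak), then skip 0 and take 3
Rows 1 through 3

3 rows:
Grace, 120000
Xander, 120000
Olivia, 120000


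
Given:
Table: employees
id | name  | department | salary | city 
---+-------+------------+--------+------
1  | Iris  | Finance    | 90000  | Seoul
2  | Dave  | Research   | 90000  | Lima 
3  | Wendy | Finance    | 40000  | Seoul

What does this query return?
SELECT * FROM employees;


SELECT * returns all 3 rows with all columns

3 rows:
1, Iris, Finance, 90000, Seoul
2, Dave, Research, 90000, Lima
3, Wendy, Finance, 40000, Seoul


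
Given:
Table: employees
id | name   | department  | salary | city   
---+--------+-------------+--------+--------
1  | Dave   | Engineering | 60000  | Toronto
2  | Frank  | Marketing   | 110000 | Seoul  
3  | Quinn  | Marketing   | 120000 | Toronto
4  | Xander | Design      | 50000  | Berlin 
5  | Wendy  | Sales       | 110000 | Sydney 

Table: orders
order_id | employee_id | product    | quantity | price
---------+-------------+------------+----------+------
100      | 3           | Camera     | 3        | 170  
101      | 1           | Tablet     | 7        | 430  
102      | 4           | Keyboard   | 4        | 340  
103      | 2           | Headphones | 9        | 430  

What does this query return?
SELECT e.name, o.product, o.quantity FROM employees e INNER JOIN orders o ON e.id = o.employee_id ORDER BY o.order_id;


Joining employees.id = orders.employee_id:
  employee Quinn (id=3) -> order Camera
  employee Dave (id=1) -> order Tablet
  employee Xander (id=4) -> order Keyboard
  employee Frank (id=2) -> order Headphones


4 rows:
Quinn, Camera, 3
Dave, Tablet, 7
Xander, Keyboard, 4
Frank, Headphones, 9


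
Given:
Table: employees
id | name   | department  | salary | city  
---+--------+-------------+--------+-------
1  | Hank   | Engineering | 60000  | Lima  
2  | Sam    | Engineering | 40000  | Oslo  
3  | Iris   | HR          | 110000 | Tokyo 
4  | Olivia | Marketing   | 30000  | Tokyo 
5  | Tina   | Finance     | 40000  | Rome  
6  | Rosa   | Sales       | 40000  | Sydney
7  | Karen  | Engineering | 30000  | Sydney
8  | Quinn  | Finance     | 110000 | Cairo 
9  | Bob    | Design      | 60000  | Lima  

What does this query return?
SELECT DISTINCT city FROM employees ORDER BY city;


All 'city' values (row order): Lima, Oslo, Tokyo, Tokyo, Rome, Sydney, Sydney, Cairo, Lima
Removing duplicates leaves 6 unique value(s).

6 values:
Cairo
Lima
Oslo
Rome
Sydney
Tokyo


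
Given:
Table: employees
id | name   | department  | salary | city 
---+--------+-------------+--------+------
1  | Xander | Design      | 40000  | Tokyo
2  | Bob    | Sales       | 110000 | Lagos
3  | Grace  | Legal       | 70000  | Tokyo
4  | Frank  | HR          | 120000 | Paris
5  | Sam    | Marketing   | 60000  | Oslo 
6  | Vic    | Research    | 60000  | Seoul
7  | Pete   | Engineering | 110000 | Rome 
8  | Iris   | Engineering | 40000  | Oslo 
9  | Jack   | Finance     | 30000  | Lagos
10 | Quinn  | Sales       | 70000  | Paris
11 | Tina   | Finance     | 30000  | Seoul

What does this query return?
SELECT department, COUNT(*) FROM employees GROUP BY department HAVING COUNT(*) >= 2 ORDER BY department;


Groups with count >= 2:
  Engineering: 2 -> PASS
  Finance: 2 -> PASS
  Sales: 2 -> PASS
  Design: 1 -> filtered out
  HR: 1 -> filtered out
  Legal: 1 -> filtered out
  Marketing: 1 -> filtered out
  Research: 1 -> filtered out


3 groups:
Engineering, 2
Finance, 2
Sales, 2


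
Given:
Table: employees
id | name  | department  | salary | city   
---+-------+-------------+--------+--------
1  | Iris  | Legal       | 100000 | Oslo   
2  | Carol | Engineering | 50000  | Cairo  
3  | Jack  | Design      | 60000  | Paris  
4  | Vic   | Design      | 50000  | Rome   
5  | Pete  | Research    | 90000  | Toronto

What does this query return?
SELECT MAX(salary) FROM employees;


Salaries: 100000, 50000, 60000, 50000, 90000
MAX = 100000

100000


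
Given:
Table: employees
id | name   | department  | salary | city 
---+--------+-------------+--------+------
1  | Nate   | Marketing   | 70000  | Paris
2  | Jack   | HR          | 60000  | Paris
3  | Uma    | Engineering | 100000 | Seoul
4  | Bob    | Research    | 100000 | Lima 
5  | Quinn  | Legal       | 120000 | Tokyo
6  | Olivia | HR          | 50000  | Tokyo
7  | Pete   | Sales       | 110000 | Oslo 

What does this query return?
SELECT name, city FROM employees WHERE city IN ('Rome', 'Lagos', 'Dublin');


Filtering: city IN ('Rome', 'Lagos', 'Dublin')
Matching: 0 rows

Empty result set (0 rows)


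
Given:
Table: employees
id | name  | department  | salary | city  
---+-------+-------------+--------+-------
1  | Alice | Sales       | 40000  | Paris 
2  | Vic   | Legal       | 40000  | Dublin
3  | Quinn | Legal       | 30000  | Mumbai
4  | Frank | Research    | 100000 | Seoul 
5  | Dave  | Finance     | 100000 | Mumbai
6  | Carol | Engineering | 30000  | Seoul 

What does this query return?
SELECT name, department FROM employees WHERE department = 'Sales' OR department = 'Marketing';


Filtering: department = 'Sales' OR 'Marketing'
Matching: 1 rows

1 rows:
Alice, Sales


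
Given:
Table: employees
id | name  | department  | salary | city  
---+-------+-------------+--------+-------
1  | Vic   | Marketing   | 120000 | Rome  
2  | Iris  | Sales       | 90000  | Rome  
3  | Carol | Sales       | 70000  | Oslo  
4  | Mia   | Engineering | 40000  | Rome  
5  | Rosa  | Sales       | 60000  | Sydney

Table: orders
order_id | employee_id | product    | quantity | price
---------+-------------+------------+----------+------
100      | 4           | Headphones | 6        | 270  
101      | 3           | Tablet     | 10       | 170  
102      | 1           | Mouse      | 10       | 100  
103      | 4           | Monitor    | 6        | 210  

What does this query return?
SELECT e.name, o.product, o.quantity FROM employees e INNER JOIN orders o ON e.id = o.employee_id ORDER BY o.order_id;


Joining employees.id = orders.employee_id:
  employee Mia (id=4) -> order Headphones
  employee Carol (id=3) -> order Tablet
  employee Vic (id=1) -> order Mouse
  employee Mia (id=4) -> order Monitor


4 rows:
Mia, Headphones, 6
Carol, Tablet, 10
Vic, Mouse, 10
Mia, Monitor, 6


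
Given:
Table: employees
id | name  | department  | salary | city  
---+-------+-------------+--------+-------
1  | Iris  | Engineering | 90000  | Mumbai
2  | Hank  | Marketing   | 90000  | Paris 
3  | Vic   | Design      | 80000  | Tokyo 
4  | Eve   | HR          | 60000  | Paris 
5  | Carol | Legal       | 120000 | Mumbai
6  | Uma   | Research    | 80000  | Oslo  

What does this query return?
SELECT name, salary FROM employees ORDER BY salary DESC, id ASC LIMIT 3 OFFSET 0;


Sort by salary DESC (id ASC tiebreak), then skip 0 and take 3
Rows 1 through 3

3 rows:
Carol, 120000
Iris, 90000
Hank, 90000


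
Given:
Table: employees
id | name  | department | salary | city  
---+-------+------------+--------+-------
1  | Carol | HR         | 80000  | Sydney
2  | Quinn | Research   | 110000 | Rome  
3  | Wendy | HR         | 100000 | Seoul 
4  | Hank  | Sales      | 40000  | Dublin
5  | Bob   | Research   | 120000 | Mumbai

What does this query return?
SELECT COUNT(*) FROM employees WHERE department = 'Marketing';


Counting rows where department = 'Marketing'


0


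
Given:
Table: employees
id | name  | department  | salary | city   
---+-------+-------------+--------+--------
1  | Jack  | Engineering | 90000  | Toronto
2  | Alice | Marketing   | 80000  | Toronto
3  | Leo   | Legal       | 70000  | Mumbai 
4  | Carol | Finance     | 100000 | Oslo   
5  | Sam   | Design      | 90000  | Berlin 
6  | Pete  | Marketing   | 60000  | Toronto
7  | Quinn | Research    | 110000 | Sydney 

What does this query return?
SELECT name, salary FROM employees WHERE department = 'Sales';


Filtering: department = 'Sales'
Matching rows: 0

Empty result set (0 rows)


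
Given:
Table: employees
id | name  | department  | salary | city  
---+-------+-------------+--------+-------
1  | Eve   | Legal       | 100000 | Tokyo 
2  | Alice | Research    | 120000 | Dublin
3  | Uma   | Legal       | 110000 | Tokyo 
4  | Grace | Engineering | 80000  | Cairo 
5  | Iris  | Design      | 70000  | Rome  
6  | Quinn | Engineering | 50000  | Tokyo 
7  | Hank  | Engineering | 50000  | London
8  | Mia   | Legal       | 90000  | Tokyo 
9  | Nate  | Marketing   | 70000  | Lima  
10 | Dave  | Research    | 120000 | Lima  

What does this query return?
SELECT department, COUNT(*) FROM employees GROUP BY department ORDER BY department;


Assigning each row to its department group:
  Eve -> Legal
  Alice -> Research
  Uma -> Legal
  Grace -> Engineering
  Iris -> Design
  Quinn -> Engineering
  Hank -> Engineering
  Mia -> Legal
  Nate -> Marketing
  Dave -> Research


5 groups:
Design, 1
Engineering, 3
Legal, 3
Marketing, 1
Research, 2


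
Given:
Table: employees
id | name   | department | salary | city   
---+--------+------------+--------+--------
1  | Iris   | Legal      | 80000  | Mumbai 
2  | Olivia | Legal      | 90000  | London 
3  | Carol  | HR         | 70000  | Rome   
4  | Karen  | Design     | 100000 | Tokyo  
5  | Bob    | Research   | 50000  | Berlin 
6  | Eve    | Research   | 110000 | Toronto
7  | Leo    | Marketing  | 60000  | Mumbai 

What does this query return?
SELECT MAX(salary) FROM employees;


Salaries: 80000, 90000, 70000, 100000, 50000, 110000, 60000
MAX = 110000

110000


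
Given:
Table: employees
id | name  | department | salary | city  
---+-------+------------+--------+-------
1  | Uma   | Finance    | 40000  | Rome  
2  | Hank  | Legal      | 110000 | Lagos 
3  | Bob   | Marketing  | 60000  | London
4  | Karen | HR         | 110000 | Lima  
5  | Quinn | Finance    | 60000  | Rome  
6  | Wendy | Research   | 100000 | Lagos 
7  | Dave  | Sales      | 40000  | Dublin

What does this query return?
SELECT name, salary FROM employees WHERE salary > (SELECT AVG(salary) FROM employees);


Subquery: AVG(salary) = 74285.71
Filtering: salary > 74285.71
  Hank (110000) -> MATCH
  Karen (110000) -> MATCH
  Wendy (100000) -> MATCH


3 rows:
Hank, 110000
Karen, 110000
Wendy, 100000


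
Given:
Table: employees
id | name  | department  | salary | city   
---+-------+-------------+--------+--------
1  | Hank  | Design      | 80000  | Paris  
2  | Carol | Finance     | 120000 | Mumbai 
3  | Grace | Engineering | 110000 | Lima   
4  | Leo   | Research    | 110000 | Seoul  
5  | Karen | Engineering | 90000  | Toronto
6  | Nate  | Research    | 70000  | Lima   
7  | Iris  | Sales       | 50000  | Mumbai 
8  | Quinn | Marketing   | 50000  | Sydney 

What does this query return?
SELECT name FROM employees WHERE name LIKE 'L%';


LIKE 'L%' matches names starting with 'L'
Matching: 1

1 rows:
Leo


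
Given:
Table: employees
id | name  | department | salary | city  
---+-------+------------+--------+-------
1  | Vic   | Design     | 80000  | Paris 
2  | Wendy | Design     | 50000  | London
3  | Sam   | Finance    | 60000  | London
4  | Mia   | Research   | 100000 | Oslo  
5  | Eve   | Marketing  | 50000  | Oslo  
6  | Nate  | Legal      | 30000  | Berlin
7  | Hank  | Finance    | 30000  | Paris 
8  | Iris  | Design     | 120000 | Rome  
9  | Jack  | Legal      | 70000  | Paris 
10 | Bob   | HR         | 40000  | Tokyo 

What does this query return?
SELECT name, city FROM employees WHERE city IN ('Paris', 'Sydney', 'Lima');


Filtering: city IN ('Paris', 'Sydney', 'Lima')
Matching: 3 rows

3 rows:
Vic, Paris
Hank, Paris
Jack, Paris


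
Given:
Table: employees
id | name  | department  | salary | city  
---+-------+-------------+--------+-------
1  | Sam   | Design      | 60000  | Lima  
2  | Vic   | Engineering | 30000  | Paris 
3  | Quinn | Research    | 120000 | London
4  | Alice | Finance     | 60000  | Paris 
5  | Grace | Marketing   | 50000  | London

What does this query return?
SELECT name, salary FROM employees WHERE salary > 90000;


Filtering: salary > 90000
Matching: 1 rows

1 rows:
Quinn, 120000


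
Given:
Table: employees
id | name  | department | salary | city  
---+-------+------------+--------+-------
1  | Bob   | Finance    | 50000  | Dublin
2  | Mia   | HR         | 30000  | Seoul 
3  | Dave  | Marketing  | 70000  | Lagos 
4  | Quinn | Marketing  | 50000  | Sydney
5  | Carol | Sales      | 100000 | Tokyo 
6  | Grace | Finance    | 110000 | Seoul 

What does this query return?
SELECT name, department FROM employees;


Projecting columns: name, department

6 rows:
Bob, Finance
Mia, HR
Dave, Marketing
Quinn, Marketing
Carol, Sales
Grace, Finance


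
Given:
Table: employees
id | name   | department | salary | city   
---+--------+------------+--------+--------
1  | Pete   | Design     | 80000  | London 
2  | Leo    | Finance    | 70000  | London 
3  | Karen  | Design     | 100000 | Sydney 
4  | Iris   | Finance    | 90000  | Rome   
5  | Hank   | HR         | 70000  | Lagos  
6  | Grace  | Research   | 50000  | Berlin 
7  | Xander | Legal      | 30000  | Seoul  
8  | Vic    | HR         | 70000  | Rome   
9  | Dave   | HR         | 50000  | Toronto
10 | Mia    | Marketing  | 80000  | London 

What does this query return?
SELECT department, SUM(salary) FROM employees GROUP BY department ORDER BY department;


Summing salary within each department:
  Design: 80000 + 100000 = 180000
  Finance: 70000 + 90000 = 160000
  HR: 70000 + 70000 + 50000 = 190000
  Legal: 30000 = 30000
  Marketing: 80000 = 80000
  Research: 50000 = 50000


6 groups:
Design, 180000
Finance, 160000
HR, 190000
Legal, 30000
Marketing, 80000
Research, 50000


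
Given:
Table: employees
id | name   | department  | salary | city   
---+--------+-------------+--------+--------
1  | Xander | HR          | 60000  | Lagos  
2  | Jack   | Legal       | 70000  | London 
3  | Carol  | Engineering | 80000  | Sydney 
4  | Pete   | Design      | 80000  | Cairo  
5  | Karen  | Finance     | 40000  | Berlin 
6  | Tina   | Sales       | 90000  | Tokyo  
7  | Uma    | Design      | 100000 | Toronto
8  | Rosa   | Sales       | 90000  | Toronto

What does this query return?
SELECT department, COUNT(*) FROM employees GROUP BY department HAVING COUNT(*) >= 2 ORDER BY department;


Groups with count >= 2:
  Design: 2 -> PASS
  Sales: 2 -> PASS
  Engineering: 1 -> filtered out
  Finance: 1 -> filtered out
  HR: 1 -> filtered out
  Legal: 1 -> filtered out


2 groups:
Design, 2
Sales, 2


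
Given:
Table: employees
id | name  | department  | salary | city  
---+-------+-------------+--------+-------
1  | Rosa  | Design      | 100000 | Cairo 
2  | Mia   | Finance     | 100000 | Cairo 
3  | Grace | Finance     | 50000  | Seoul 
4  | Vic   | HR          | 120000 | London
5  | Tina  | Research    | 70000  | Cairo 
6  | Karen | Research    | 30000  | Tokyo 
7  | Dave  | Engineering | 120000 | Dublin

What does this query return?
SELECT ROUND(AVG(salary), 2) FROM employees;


SUM(salary) = 590000
COUNT = 7
ROUND(AVG, 2) = ROUND(590000 / 7, 2) = 84285.71

84285.71


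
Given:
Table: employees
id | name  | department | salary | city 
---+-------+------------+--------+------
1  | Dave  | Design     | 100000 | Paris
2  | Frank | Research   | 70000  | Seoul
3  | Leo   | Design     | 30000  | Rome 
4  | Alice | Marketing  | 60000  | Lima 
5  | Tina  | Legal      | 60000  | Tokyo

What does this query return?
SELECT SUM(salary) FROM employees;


SUM(salary) = 100000 + 70000 + 30000 + 60000 + 60000 = 320000

320000


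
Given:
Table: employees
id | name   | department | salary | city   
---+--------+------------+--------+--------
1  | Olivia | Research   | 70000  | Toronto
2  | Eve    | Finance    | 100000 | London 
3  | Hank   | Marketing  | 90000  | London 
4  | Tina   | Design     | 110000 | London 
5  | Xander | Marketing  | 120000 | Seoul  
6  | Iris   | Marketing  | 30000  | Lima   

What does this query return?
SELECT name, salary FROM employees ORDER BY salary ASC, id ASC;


Sorting by salary ASC, then id ASC for ties

6 rows:
Iris, 30000
Olivia, 70000
Hank, 90000
Eve, 100000
Tina, 110000
Xander, 120000


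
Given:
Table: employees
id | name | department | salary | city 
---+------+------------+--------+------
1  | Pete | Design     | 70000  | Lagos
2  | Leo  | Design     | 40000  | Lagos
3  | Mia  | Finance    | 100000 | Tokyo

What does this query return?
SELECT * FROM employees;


SELECT * returns all 3 rows with all columns

3 rows:
1, Pete, Design, 70000, Lagos
2, Leo, Design, 40000, Lagos
3, Mia, Finance, 100000, Tokyo


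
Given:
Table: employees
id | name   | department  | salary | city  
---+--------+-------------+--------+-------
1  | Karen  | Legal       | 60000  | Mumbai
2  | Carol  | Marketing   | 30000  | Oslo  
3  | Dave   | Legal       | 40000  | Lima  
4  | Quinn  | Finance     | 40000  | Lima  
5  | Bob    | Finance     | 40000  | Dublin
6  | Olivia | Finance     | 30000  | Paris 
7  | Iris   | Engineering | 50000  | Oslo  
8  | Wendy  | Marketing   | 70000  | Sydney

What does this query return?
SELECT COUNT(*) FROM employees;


COUNT(*) counts all rows

8


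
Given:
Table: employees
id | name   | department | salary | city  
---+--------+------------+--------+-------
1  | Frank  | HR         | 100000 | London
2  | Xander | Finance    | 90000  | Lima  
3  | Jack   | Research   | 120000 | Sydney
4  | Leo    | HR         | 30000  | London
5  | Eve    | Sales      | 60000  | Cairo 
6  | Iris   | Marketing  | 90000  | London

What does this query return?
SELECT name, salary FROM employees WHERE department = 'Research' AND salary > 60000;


Filtering: department = 'Research' AND salary > 60000
Matching: 1 rows

1 rows:
Jack, 120000


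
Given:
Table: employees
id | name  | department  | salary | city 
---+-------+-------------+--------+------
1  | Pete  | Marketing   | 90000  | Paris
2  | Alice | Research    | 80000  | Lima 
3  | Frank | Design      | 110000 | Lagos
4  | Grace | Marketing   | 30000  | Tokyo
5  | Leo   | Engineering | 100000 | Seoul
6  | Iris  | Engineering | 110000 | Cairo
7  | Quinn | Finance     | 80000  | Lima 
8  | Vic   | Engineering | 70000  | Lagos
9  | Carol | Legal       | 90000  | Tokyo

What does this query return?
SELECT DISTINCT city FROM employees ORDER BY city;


All 'city' values (row order): Paris, Lima, Lagos, Tokyo, Seoul, Cairo, Lima, Lagos, Tokyo
Removing duplicates leaves 6 unique value(s).

6 values:
Cairo
Lagos
Lima
Paris
Seoul
Tokyo


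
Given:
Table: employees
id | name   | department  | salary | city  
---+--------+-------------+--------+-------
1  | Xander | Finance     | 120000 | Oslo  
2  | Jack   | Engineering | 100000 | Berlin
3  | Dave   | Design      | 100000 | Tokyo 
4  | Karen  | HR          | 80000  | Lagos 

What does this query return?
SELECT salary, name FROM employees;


Projecting columns: salary, name

4 rows:
120000, Xander
100000, Jack
100000, Dave
80000, Karen


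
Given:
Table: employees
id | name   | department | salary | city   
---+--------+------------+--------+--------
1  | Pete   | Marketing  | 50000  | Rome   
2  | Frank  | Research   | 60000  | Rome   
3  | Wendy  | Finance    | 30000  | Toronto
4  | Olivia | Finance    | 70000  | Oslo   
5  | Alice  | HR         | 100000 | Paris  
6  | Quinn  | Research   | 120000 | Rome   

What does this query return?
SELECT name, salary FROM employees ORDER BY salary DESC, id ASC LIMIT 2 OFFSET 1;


Sort by salary DESC (id ASC tiebreak), then skip 1 and take 2
Rows 2 through 3

2 rows:
Alice, 100000
Olivia, 70000


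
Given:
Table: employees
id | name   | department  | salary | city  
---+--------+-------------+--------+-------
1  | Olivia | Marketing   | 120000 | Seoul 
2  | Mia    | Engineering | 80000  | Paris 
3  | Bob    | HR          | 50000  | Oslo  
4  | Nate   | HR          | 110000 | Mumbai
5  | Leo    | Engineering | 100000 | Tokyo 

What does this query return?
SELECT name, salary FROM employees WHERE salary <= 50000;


Filtering: salary <= 50000
Matching: 1 rows

1 rows:
Bob, 50000


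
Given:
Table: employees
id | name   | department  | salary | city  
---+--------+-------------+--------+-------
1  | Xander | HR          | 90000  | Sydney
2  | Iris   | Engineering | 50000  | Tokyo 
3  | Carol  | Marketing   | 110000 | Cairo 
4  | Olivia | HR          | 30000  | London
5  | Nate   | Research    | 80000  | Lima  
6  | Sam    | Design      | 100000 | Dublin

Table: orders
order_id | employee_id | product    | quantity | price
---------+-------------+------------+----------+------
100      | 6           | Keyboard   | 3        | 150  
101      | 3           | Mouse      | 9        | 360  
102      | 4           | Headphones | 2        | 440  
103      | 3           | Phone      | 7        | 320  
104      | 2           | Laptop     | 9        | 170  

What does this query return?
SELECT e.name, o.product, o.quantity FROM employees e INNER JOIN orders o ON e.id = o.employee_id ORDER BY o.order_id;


Joining employees.id = orders.employee_id:
  employee Sam (id=6) -> order Keyboard
  employee Carol (id=3) -> order Mouse
  employee Olivia (id=4) -> order Headphones
  employee Carol (id=3) -> order Phone
  employee Iris (id=2) -> order Laptop


5 rows:
Sam, Keyboard, 3
Carol, Mouse, 9
Olivia, Headphones, 2
Carol, Phone, 7
Iris, Laptop, 9


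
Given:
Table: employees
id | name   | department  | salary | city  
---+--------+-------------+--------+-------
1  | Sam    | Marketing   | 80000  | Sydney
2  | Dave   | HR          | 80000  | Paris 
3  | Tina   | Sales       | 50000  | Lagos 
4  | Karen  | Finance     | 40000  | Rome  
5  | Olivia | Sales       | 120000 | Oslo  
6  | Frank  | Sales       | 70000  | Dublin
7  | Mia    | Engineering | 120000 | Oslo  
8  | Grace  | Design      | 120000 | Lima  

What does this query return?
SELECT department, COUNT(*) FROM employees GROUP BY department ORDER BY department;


Assigning each row to its department group:
  Sam -> Marketing
  Dave -> HR
  Tina -> Sales
  Karen -> Finance
  Olivia -> Sales
  Frank -> Sales
  Mia -> Engineering
  Grace -> Design


6 groups:
Design, 1
Engineering, 1
Finance, 1
HR, 1
Marketing, 1
Sales, 3


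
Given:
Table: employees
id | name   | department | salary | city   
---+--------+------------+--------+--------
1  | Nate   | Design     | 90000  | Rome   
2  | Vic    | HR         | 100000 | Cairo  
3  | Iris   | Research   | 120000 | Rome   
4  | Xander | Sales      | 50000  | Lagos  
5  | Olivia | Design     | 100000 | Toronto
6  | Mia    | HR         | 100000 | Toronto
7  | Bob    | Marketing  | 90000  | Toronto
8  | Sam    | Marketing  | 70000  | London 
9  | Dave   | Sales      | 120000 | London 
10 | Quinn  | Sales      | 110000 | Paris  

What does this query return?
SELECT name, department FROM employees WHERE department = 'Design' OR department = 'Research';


Filtering: department = 'Design' OR 'Research'
Matching: 3 rows

3 rows:
Nate, Design
Iris, Research
Olivia, Design


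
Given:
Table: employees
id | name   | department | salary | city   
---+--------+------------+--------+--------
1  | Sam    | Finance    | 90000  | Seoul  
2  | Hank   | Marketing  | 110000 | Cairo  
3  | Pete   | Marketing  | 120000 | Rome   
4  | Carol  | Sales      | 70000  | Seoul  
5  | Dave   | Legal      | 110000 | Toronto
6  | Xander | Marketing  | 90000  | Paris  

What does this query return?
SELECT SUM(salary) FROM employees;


SUM(salary) = 90000 + 110000 + 120000 + 70000 + 110000 + 90000 = 590000

590000


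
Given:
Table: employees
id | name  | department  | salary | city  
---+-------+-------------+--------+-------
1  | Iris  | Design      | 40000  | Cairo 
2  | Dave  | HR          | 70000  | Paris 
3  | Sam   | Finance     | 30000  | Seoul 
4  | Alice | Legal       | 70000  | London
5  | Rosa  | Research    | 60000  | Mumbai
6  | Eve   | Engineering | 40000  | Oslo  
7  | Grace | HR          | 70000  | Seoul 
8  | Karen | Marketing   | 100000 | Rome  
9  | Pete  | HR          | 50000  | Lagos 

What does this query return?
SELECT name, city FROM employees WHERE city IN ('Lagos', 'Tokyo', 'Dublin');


Filtering: city IN ('Lagos', 'Tokyo', 'Dublin')
Matching: 1 rows

1 rows:
Pete, Lagos


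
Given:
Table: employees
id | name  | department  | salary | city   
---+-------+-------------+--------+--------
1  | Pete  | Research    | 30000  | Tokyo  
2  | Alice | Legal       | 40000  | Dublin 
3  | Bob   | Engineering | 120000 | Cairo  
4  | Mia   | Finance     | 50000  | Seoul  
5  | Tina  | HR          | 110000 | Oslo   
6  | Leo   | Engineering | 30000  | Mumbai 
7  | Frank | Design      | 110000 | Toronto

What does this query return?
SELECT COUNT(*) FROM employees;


COUNT(*) counts all rows

7
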